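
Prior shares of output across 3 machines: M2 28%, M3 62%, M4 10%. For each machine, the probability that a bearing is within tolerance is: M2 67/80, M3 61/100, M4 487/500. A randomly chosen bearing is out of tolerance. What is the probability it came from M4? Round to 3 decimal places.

0.009

Taking complements, P(oversize | each) = M2 0.1625, M3 0.39, M4 0.026.
By Bayes' rule, posterior ∝ prior × likelihood:
  M2: 0.28 × 0.1625 = 0.0455
  M3: 0.62 × 0.39 = 0.2418
  M4: 0.1 × 0.026 = 0.0026
Normalizing constant = 0.2899.
P(M4 | evidence) = 0.0026 / 0.2899 ≈ 0.009.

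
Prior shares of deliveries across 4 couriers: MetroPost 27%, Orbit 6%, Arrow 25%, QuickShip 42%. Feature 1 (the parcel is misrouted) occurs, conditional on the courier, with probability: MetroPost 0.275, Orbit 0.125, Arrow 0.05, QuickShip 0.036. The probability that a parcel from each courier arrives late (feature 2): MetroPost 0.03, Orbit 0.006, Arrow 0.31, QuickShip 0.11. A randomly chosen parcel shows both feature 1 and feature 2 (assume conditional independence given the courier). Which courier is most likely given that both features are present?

Prior × likelihood for each hypothesis:
  MetroPost: 0.27 × 0.275 × 0.03 = 0.0022275
  Orbit: 0.06 × 0.125 × 0.006 = 0.000045
  Arrow: 0.25 × 0.05 × 0.31 = 0.003875
  QuickShip: 0.42 × 0.036 × 0.11 = 0.0016632
Sum = 0.0078107.
Largest term belongs to Arrow, so Arrow is most probable.

Arrow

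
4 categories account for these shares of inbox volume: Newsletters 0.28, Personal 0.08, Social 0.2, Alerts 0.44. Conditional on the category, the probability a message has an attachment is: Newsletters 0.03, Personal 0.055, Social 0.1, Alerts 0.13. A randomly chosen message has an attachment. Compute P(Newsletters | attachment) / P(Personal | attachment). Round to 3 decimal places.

Prior × likelihood for each hypothesis:
  Newsletters: 0.28 × 0.03 = 0.0084
  Personal: 0.08 × 0.055 = 0.0044
  Social: 0.2 × 0.1 = 0.02
  Alerts: 0.44 × 0.13 = 0.0572
Total = 0.09.
The ratio is 0.0084 / 0.0044 (the normalizer cancels) = 1.909.

1.909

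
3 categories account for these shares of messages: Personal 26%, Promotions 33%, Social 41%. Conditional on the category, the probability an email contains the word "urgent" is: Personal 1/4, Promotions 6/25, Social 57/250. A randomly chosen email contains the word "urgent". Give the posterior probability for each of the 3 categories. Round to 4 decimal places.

Unnormalized posteriors (prior × likelihood):
  Personal: 0.26 × 0.25 = 0.065
  Promotions: 0.33 × 0.24 = 0.0792
  Social: 0.41 × 0.228 = 0.09348
Sum = 0.23768.
P(Personal | urgent-flag) = 0.065/0.23768 ≈ 0.2735
P(Promotions | urgent-flag) = 0.0792/0.23768 ≈ 0.3332
P(Social | urgent-flag) = 0.09348/0.23768 ≈ 0.3933

Personal 0.2735, Promotions 0.3332, Social 0.3933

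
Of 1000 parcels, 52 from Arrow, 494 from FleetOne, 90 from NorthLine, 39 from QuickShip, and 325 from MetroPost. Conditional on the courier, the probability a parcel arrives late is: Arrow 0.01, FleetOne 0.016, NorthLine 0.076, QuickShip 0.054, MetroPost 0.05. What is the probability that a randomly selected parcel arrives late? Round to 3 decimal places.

0.034

Unnormalized posteriors (prior × likelihood):
  Arrow: 0.052 × 0.01 = 0.00052
  FleetOne: 0.494 × 0.016 = 0.007904
  NorthLine: 0.09 × 0.076 = 0.00684
  QuickShip: 0.039 × 0.054 = 0.002106
  MetroPost: 0.325 × 0.05 = 0.01625
P(late) = 0.00052 + 0.007904 + 0.00684 + 0.002106 + 0.01625 = 0.03362 → 0.034.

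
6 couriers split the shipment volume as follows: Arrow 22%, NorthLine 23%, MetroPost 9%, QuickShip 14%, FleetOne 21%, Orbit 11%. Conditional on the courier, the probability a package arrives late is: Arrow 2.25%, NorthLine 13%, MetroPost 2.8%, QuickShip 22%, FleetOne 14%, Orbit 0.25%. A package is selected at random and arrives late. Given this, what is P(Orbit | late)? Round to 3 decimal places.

By Bayes' rule, posterior ∝ prior × likelihood:
  Arrow: 0.22 × 0.0225 = 0.00495
  NorthLine: 0.23 × 0.13 = 0.0299
  MetroPost: 0.09 × 0.028 = 0.00252
  QuickShip: 0.14 × 0.22 = 0.0308
  FleetOne: 0.21 × 0.14 = 0.0294
  Orbit: 0.11 × 0.0025 = 0.000275
Normalizing constant = 0.097845.
P(Orbit | evidence) = 0.000275 / 0.097845 ≈ 0.003.

0.003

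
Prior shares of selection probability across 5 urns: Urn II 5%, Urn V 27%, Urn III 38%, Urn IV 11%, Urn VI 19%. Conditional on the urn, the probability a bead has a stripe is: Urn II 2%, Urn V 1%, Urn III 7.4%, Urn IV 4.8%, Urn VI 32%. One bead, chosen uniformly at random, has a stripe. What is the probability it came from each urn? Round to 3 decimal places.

Unnormalized posteriors (prior × likelihood):
  Urn II: 0.05 × 0.02 = 0.001
  Urn V: 0.27 × 0.01 = 0.0027
  Urn III: 0.38 × 0.074 = 0.02812
  Urn IV: 0.11 × 0.048 = 0.00528
  Urn VI: 0.19 × 0.32 = 0.0608
Normalizing constant = 0.0979.
P(Urn II | striped) = 0.001/0.0979 ≈ 0.010
P(Urn V | striped) = 0.0027/0.0979 ≈ 0.028
P(Urn III | striped) = 0.02812/0.0979 ≈ 0.287
P(Urn IV | striped) = 0.00528/0.0979 ≈ 0.054
P(Urn VI | striped) = 0.0608/0.0979 ≈ 0.621

Urn II 0.010, Urn V 0.028, Urn III 0.287, Urn IV 0.054, Urn VI 0.621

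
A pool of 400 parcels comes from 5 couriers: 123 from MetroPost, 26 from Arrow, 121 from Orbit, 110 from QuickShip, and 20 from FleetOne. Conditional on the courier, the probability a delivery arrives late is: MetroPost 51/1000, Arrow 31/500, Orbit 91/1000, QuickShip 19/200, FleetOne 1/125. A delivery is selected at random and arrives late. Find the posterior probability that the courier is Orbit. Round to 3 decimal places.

By Bayes' rule, posterior ∝ prior × likelihood:
  MetroPost: 0.3075 × 0.051 = 0.0156825
  Arrow: 0.065 × 0.062 = 0.00403
  Orbit: 0.3025 × 0.091 = 0.0275275
  QuickShip: 0.275 × 0.095 = 0.026125
  FleetOne: 0.05 × 0.008 = 0.0004
Normalizing constant = 0.073765.
P(Orbit | evidence) = 0.0275275 / 0.073765 ≈ 0.373.

0.373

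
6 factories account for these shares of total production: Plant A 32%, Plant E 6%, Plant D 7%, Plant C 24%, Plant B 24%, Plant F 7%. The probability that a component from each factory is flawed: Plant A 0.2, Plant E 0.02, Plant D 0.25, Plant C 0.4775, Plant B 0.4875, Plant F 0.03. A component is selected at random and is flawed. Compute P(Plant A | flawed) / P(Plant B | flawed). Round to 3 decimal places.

By Bayes' rule, posterior ∝ prior × likelihood:
  Plant A: 0.32 × 0.2 = 0.064
  Plant E: 0.06 × 0.02 = 0.0012
  Plant D: 0.07 × 0.25 = 0.0175
  Plant C: 0.24 × 0.4775 = 0.1146
  Plant B: 0.24 × 0.4875 = 0.117
  Plant F: 0.07 × 0.03 = 0.0021
Total = 0.3164.
The ratio is 0.064 / 0.117 (the normalizer cancels) = 0.547.

0.547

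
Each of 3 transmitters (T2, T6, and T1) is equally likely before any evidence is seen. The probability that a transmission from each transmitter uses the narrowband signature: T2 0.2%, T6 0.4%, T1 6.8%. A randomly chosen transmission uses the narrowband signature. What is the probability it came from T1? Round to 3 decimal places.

Since the prior is uniform, the posterior is proportional to the likelihood:
  T2: 0.002
  T6: 0.004
  T1: 0.068
Total = 0.074.
P(T1 | evidence) = 0.068 / 0.074 ≈ 0.919.

0.919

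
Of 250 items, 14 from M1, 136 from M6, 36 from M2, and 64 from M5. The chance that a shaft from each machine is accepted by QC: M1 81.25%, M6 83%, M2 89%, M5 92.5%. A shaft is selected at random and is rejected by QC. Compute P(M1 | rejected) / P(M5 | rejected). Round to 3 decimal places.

Taking complements, P(rejected | each) = M1 0.1875, M6 0.17, M2 0.11, M5 0.075.
By Bayes' rule, posterior ∝ prior × likelihood:
  M1: 0.056 × 0.1875 = 0.0105
  M6: 0.544 × 0.17 = 0.09248
  M2: 0.144 × 0.11 = 0.01584
  M5: 0.256 × 0.075 = 0.0192
Sum = 0.13802.
The ratio is 0.0105 / 0.0192 (the normalizer cancels) = 0.547.

0.547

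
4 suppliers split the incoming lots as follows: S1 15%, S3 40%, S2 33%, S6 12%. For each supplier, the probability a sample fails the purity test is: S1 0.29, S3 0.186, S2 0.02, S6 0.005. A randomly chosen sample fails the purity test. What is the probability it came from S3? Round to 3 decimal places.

Unnormalized posteriors (prior × likelihood):
  S1: 0.15 × 0.29 = 0.0435
  S3: 0.4 × 0.186 = 0.0744
  S2: 0.33 × 0.02 = 0.0066
  S6: 0.12 × 0.005 = 0.0006
Sum = 0.1251.
P(S3 | evidence) = 0.0744 / 0.1251 ≈ 0.595.

0.595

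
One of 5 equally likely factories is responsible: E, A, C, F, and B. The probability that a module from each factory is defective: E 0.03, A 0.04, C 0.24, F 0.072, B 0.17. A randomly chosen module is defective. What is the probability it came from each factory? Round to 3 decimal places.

E 0.054, A 0.072, C 0.435, F 0.130, B 0.308

With a uniform prior (1/5 each), posterior ∝ likelihood:
  E: 0.03
  A: 0.04
  C: 0.24
  F: 0.072
  B: 0.17
Total = 0.552.
P(E | defective) = 0.03/0.552 ≈ 0.054
P(A | defective) = 0.04/0.552 ≈ 0.072
P(C | defective) = 0.24/0.552 ≈ 0.435
P(F | defective) = 0.072/0.552 ≈ 0.130
P(B | defective) = 0.17/0.552 ≈ 0.308
(Check: 0.054+0.072+0.435+0.130+0.308 = 0.999.)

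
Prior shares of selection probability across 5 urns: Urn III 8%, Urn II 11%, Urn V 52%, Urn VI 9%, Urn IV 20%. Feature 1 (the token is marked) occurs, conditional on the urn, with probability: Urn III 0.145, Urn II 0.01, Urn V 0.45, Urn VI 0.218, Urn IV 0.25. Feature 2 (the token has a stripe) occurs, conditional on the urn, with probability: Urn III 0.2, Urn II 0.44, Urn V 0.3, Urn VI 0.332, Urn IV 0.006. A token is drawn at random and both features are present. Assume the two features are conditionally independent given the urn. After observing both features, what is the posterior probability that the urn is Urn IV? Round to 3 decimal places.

Prior × likelihood for each hypothesis:
  Urn III: 0.08 × 0.145 × 0.2 = 0.00232
  Urn II: 0.11 × 0.01 × 0.44 = 0.000484
  Urn V: 0.52 × 0.45 × 0.3 = 0.0702
  Urn VI: 0.09 × 0.218 × 0.332 = 0.00651384
  Urn IV: 0.2 × 0.25 × 0.006 = 0.0003
Sum = 0.07981784.
P(Urn IV | evidence) = 0.0003 / 0.07981784 ≈ 0.004.

0.004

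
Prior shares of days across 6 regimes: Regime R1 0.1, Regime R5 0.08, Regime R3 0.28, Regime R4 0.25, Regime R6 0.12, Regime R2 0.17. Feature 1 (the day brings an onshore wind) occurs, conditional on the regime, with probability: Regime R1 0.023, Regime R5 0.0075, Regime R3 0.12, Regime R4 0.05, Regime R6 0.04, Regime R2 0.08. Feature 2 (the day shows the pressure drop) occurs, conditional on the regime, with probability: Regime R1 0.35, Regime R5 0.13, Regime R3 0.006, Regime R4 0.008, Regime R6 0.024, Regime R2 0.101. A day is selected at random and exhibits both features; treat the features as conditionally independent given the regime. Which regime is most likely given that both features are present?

Prior × likelihood for each hypothesis:
  Regime R1: 0.1 × 0.023 × 0.35 = 0.000805
  Regime R5: 0.08 × 0.0075 × 0.13 = 0.000078
  Regime R3: 0.28 × 0.12 × 0.006 = 0.0002016
  Regime R4: 0.25 × 0.05 × 0.008 = 0.0001
  Regime R6: 0.12 × 0.04 × 0.024 = 0.0001152
  Regime R2: 0.17 × 0.08 × 0.101 = 0.0013736
Sum = 0.0026734.
Largest term belongs to Regime R2, so Regime R2 is most probable.

Regime R2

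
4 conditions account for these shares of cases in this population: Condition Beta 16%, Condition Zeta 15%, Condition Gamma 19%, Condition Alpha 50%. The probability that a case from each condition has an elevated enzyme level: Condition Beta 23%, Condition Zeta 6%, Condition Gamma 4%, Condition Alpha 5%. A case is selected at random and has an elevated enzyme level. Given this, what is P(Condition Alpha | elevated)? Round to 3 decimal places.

Unnormalized posteriors (prior × likelihood):
  Condition Beta: 0.16 × 0.23 = 0.0368
  Condition Zeta: 0.15 × 0.06 = 0.009
  Condition Gamma: 0.19 × 0.04 = 0.0076
  Condition Alpha: 0.5 × 0.05 = 0.025
Sum = 0.0784.
P(Condition Alpha | evidence) = 0.025 / 0.0784 ≈ 0.319.

0.319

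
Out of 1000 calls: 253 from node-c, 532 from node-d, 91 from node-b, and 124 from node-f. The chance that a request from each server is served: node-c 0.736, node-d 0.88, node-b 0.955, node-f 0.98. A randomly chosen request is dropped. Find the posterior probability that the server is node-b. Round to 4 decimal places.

Taking complements, P(dropped | each) = node-c 0.264, node-d 0.12, node-b 0.045, node-f 0.02.
Unnormalized posteriors (prior × likelihood):
  node-c: 0.253 × 0.264 = 0.066792
  node-d: 0.532 × 0.12 = 0.06384
  node-b: 0.091 × 0.045 = 0.004095
  node-f: 0.124 × 0.02 = 0.00248
Sum = 0.137207.
P(node-b | evidence) = 0.004095 / 0.137207 ≈ 0.0298.

0.0298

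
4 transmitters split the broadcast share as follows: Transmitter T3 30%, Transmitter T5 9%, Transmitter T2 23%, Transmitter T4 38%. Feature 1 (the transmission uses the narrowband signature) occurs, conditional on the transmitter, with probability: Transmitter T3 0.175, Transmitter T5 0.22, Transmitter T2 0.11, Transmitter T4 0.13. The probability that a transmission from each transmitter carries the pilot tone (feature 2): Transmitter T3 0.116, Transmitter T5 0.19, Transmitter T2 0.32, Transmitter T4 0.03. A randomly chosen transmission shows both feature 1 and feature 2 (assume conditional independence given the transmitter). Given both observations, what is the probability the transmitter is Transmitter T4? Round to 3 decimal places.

Prior × likelihood for each hypothesis:
  Transmitter T3: 0.3 × 0.175 × 0.116 = 0.00609
  Transmitter T5: 0.09 × 0.22 × 0.19 = 0.003762
  Transmitter T2: 0.23 × 0.11 × 0.32 = 0.008096
  Transmitter T4: 0.38 × 0.13 × 0.03 = 0.001482
Normalizing constant = 0.01943.
P(Transmitter T4 | evidence) = 0.001482 / 0.01943 ≈ 0.076.

0.076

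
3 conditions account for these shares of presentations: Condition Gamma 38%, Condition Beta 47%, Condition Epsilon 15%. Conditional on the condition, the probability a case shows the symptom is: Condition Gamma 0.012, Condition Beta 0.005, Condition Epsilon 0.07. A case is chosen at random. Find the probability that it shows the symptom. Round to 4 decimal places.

0.0174

Prior × likelihood for each hypothesis:
  Condition Gamma: 0.38 × 0.012 = 0.00456
  Condition Beta: 0.47 × 0.005 = 0.00235
  Condition Epsilon: 0.15 × 0.07 = 0.0105
P(symptomatic) = 0.00456 + 0.00235 + 0.0105 = 0.01741 → 0.0174.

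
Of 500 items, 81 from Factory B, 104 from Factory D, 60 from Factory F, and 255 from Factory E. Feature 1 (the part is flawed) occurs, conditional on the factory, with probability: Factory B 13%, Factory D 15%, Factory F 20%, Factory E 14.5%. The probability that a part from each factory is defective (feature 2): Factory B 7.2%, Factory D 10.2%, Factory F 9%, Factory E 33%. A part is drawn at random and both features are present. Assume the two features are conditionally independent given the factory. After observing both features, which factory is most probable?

Unnormalized posteriors (prior × likelihood):
  Factory B: 0.162 × 0.13 × 0.072 = 0.00151632
  Factory D: 0.208 × 0.15 × 0.102 = 0.0031824
  Factory F: 0.12 × 0.2 × 0.09 = 0.00216
  Factory E: 0.51 × 0.145 × 0.33 = 0.0244035
Sum = 0.03126222.
Largest term belongs to Factory E, so Factory E is most probable.

Factory E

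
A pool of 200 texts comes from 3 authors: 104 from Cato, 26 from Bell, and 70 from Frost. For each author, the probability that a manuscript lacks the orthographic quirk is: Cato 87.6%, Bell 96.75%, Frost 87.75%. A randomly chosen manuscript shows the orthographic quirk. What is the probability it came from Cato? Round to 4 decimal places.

Taking complements, P(quirk | each) = Cato 0.124, Bell 0.0325, Frost 0.1225.
Prior × likelihood for each hypothesis:
  Cato: 0.52 × 0.124 = 0.06448
  Bell: 0.13 × 0.0325 = 0.004225
  Frost: 0.35 × 0.1225 = 0.042875
Normalizing constant = 0.11158.
P(Cato | evidence) = 0.06448 / 0.11158 ≈ 0.5779.

0.5779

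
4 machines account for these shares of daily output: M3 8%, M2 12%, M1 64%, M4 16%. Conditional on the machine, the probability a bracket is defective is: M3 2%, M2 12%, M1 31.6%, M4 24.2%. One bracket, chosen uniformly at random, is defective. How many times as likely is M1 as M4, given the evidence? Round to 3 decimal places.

Unnormalized posteriors (prior × likelihood):
  M3: 0.08 × 0.02 = 0.0016
  M2: 0.12 × 0.12 = 0.0144
  M1: 0.64 × 0.316 = 0.20224
  M4: 0.16 × 0.242 = 0.03872
Total = 0.25696.
The ratio is 0.20224 / 0.03872 (the normalizer cancels) = 5.223.

5.223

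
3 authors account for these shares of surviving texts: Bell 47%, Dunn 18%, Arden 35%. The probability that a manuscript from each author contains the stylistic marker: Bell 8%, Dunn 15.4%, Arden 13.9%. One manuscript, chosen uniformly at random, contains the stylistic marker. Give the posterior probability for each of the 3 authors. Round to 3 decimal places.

By Bayes' rule, posterior ∝ prior × likelihood:
  Bell: 0.47 × 0.08 = 0.0376
  Dunn: 0.18 × 0.154 = 0.02772
  Arden: 0.35 × 0.139 = 0.04865
Sum = 0.11397.
P(Bell | marker) = 0.0376/0.11397 ≈ 0.330
P(Dunn | marker) = 0.02772/0.11397 ≈ 0.243
P(Arden | marker) = 0.04865/0.11397 ≈ 0.427
(Check: 0.330+0.243+0.427 = 1.000.)

Bell 0.330, Dunn 0.243, Arden 0.427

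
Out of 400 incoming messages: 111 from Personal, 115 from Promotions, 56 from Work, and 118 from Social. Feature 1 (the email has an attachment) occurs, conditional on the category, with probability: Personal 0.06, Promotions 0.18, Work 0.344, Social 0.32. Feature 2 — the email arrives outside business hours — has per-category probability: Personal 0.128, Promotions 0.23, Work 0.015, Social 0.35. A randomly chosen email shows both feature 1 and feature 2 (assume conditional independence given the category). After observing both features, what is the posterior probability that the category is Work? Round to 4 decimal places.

Compute prior × likelihood for every hypothesis:
  Personal: 0.2775 × 0.06 × 0.128 = 0.0021312
  Promotions: 0.2875 × 0.18 × 0.23 = 0.0119025
  Work: 0.14 × 0.344 × 0.015 = 0.0007224
  Social: 0.295 × 0.32 × 0.35 = 0.03304
Total = 0.0477961.
P(Work | evidence) = 0.0007224 / 0.0477961 ≈ 0.0151.

0.0151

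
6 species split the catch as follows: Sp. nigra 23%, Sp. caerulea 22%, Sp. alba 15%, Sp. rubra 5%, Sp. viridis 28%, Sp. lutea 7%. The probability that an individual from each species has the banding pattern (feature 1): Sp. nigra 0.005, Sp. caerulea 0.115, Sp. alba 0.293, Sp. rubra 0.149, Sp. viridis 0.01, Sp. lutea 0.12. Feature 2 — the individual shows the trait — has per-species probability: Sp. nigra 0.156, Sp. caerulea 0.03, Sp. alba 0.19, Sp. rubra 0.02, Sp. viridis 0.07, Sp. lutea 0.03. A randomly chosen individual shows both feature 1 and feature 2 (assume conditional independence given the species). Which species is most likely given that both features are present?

Compute prior × likelihood for every hypothesis:
  Sp. nigra: 0.23 × 0.005 × 0.156 = 0.0001794
  Sp. caerulea: 0.22 × 0.115 × 0.03 = 0.000759
  Sp. alba: 0.15 × 0.293 × 0.19 = 0.0083505
  Sp. rubra: 0.05 × 0.149 × 0.02 = 0.000149
  Sp. viridis: 0.28 × 0.01 × 0.07 = 0.000196
  Sp. lutea: 0.07 × 0.12 × 0.03 = 0.000252
Sum = 0.0098859.
Largest term belongs to Sp. alba, so Sp. alba is most probable.

Sp. alba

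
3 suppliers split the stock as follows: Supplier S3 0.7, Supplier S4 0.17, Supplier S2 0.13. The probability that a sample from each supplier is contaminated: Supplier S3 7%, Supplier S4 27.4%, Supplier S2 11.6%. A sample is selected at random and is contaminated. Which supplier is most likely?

Supplier S3

Unnormalized posteriors (prior × likelihood):
  Supplier S3: 0.7 × 0.07 = 0.049
  Supplier S4: 0.17 × 0.274 = 0.04658
  Supplier S2: 0.13 × 0.116 = 0.01508
Total = 0.11066.
Largest term belongs to Supplier S3, so Supplier S3 is most probable.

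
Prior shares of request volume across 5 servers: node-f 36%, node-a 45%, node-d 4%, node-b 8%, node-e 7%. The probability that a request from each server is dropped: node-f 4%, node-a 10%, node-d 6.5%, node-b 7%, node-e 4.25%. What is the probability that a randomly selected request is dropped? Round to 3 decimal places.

0.071

Compute prior × likelihood for every hypothesis:
  node-f: 0.36 × 0.04 = 0.0144
  node-a: 0.45 × 0.1 = 0.045
  node-d: 0.04 × 0.065 = 0.0026
  node-b: 0.08 × 0.07 = 0.0056
  node-e: 0.07 × 0.0425 = 0.002975
P(dropped) = 0.0144 + 0.045 + 0.0026 + 0.0056 + 0.002975 = 0.070575 → 0.071.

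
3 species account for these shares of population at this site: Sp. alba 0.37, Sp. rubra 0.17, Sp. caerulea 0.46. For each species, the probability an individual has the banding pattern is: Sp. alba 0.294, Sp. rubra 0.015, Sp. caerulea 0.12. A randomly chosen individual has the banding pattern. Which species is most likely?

Compute prior × likelihood for every hypothesis:
  Sp. alba: 0.37 × 0.294 = 0.10878
  Sp. rubra: 0.17 × 0.015 = 0.00255
  Sp. caerulea: 0.46 × 0.12 = 0.0552
Total = 0.16653.
Largest term belongs to Sp. alba, so Sp. alba is most probable.

Sp. alba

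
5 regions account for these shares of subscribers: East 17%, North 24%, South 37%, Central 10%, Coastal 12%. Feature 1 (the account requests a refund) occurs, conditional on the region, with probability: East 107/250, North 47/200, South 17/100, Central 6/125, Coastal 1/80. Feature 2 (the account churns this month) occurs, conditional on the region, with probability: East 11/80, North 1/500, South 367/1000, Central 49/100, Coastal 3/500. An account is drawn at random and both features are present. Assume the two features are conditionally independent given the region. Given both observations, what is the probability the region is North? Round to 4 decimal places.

Prior × likelihood for each hypothesis:
  East: 0.17 × 0.428 × 0.1375 = 0.0100045
  North: 0.24 × 0.235 × 0.002 = 0.0001128
  South: 0.37 × 0.17 × 0.367 = 0.0230843
  Central: 0.1 × 0.048 × 0.49 = 0.002352
  Coastal: 0.12 × 0.0125 × 0.006 = 0.000009
Normalizing constant = 0.0355626.
P(North | evidence) = 0.0001128 / 0.0355626 ≈ 0.0032.

0.0032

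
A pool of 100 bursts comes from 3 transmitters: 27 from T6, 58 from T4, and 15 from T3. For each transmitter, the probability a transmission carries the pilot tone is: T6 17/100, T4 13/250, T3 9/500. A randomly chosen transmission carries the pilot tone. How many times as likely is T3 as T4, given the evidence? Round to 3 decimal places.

0.090

Unnormalized posteriors (prior × likelihood):
  T6: 0.27 × 0.17 = 0.0459
  T4: 0.58 × 0.052 = 0.03016
  T3: 0.15 × 0.018 = 0.0027
Sum = 0.07876.
The ratio is 0.0027 / 0.03016 (the normalizer cancels) = 0.090.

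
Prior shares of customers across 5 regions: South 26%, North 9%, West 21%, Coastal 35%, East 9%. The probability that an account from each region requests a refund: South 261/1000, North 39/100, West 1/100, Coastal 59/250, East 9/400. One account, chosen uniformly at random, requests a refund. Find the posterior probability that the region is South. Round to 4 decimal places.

By Bayes' rule, posterior ∝ prior × likelihood:
  South: 0.26 × 0.261 = 0.06786
  North: 0.09 × 0.39 = 0.0351
  West: 0.21 × 0.01 = 0.0021
  Coastal: 0.35 × 0.236 = 0.0826
  East: 0.09 × 0.0225 = 0.002025
Normalizing constant = 0.189685.
P(South | evidence) = 0.06786 / 0.189685 ≈ 0.3578.

0.3578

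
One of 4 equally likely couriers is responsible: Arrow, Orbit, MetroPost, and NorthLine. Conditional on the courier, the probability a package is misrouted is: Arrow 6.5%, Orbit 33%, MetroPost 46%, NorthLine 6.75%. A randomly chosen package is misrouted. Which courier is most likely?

Since the prior is uniform, the posterior is proportional to the likelihood:
  Arrow: 0.065
  Orbit: 0.33
  MetroPost: 0.46
  NorthLine: 0.0675
Normalizing constant = 0.9225.
Largest term belongs to MetroPost, so MetroPost is most probable.

MetroPost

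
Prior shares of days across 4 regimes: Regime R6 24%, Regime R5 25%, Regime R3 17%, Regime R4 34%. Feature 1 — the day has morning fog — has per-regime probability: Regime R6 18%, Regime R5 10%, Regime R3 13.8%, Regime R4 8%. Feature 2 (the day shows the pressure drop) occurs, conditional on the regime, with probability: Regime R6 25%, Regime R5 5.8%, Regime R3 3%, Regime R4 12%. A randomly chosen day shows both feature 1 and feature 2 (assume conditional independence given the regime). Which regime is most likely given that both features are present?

Prior × likelihood for each hypothesis:
  Regime R6: 0.24 × 0.18 × 0.25 = 0.0108
  Regime R5: 0.25 × 0.1 × 0.058 = 0.00145
  Regime R3: 0.17 × 0.138 × 0.03 = 0.0007038
  Regime R4: 0.34 × 0.08 × 0.12 = 0.003264
Sum = 0.0162178.
Largest term belongs to Regime R6, so Regime R6 is most probable.

Regime R6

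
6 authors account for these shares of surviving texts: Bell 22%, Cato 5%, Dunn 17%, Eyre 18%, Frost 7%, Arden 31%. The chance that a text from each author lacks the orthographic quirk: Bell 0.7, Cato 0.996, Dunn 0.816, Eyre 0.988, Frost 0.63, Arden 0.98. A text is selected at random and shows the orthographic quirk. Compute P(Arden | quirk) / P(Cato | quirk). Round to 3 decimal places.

31.000

Taking complements, P(quirk | each) = Bell 0.3, Cato 0.004, Dunn 0.184, Eyre 0.012, Frost 0.37, Arden 0.02.
By Bayes' rule, posterior ∝ prior × likelihood:
  Bell: 0.22 × 0.3 = 0.066
  Cato: 0.05 × 0.004 = 0.0002
  Dunn: 0.17 × 0.184 = 0.03128
  Eyre: 0.18 × 0.012 = 0.00216
  Frost: 0.07 × 0.37 = 0.0259
  Arden: 0.31 × 0.02 = 0.0062
Normalizing constant = 0.13174.
The ratio is 0.0062 / 0.0002 (the normalizer cancels) = 31.000.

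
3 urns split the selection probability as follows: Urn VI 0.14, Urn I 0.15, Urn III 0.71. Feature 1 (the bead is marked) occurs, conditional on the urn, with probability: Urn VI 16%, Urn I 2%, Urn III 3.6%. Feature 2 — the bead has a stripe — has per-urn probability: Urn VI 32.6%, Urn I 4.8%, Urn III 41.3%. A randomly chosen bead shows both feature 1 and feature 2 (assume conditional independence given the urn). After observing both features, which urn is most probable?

Urn III

By Bayes' rule, posterior ∝ prior × likelihood:
  Urn VI: 0.14 × 0.16 × 0.326 = 0.0073024
  Urn I: 0.15 × 0.02 × 0.048 = 0.000144
  Urn III: 0.71 × 0.036 × 0.413 = 0.01055628
Normalizing constant = 0.01800268.
Largest term belongs to Urn III, so Urn III is most probable.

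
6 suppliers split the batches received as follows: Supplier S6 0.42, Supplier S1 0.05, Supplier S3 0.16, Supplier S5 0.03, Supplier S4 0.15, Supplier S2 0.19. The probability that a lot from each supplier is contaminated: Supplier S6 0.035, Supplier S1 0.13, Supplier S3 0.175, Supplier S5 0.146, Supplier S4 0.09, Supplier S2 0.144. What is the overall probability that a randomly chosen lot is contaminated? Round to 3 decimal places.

By Bayes' rule, posterior ∝ prior × likelihood:
  Supplier S6: 0.42 × 0.035 = 0.0147
  Supplier S1: 0.05 × 0.13 = 0.0065
  Supplier S3: 0.16 × 0.175 = 0.028
  Supplier S5: 0.03 × 0.146 = 0.00438
  Supplier S4: 0.15 × 0.09 = 0.0135
  Supplier S2: 0.19 × 0.144 = 0.02736
P(contaminated) = 0.0147 + 0.0065 + 0.028 + 0.00438 + 0.0135 + 0.02736 = 0.09444 → 0.094.

0.094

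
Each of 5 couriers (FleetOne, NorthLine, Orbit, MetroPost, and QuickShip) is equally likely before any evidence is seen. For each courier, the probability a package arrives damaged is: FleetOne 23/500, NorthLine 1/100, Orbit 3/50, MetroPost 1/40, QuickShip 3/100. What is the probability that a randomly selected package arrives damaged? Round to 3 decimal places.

With a uniform prior (1/5 each), posterior ∝ likelihood:
  FleetOne: 0.046
  NorthLine: 0.01
  Orbit: 0.06
  MetroPost: 0.025
  QuickShip: 0.03
P(damaged) = (1/5) × (0.046 + 0.01 + 0.06 + 0.025 + 0.03) = 0.171/5 ≈ 0.034.

0.034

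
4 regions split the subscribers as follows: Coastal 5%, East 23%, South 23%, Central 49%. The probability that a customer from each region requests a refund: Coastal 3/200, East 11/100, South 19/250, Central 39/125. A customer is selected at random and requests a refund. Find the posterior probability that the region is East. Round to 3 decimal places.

0.129

Compute prior × likelihood for every hypothesis:
  Coastal: 0.05 × 0.015 = 0.00075
  East: 0.23 × 0.11 = 0.0253
  South: 0.23 × 0.076 = 0.01748
  Central: 0.49 × 0.312 = 0.15288
Sum = 0.19641.
P(East | evidence) = 0.0253 / 0.19641 ≈ 0.129.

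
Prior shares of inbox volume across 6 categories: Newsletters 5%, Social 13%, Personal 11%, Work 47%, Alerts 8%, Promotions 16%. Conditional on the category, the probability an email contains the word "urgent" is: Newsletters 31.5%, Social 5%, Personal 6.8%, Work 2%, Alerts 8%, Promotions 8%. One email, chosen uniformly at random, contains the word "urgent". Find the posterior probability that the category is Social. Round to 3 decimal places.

Compute prior × likelihood for every hypothesis:
  Newsletters: 0.05 × 0.315 = 0.01575
  Social: 0.13 × 0.05 = 0.0065
  Personal: 0.11 × 0.068 = 0.00748
  Work: 0.47 × 0.02 = 0.0094
  Alerts: 0.08 × 0.08 = 0.0064
  Promotions: 0.16 × 0.08 = 0.0128
Total = 0.05833.
P(Social | evidence) = 0.0065 / 0.05833 ≈ 0.111.

0.111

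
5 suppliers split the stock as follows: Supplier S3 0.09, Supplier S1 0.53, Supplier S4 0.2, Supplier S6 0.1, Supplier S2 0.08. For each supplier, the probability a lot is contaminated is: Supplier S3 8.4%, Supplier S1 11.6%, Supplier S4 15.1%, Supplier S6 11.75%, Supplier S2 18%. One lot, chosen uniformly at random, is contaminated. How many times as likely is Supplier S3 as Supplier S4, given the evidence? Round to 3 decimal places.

Prior × likelihood for each hypothesis:
  Supplier S3: 0.09 × 0.084 = 0.00756
  Supplier S1: 0.53 × 0.116 = 0.06148
  Supplier S4: 0.2 × 0.151 = 0.0302
  Supplier S6: 0.1 × 0.1175 = 0.01175
  Supplier S2: 0.08 × 0.18 = 0.0144
Total = 0.12539.
The ratio is 0.00756 / 0.0302 (the normalizer cancels) = 0.250.

0.250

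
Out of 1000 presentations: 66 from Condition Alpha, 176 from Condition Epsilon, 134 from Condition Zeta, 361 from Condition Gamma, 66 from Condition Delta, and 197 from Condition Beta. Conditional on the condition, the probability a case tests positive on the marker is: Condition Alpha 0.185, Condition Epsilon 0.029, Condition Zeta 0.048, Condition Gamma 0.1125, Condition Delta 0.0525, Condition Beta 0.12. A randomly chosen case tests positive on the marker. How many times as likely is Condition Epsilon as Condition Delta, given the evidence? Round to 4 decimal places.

1.4730

By Bayes' rule, posterior ∝ prior × likelihood:
  Condition Alpha: 0.066 × 0.185 = 0.01221
  Condition Epsilon: 0.176 × 0.029 = 0.005104
  Condition Zeta: 0.134 × 0.048 = 0.006432
  Condition Gamma: 0.361 × 0.1125 = 0.0406125
  Condition Delta: 0.066 × 0.0525 = 0.003465
  Condition Beta: 0.197 × 0.12 = 0.02364
Normalizing constant = 0.0914635.
The ratio is 0.005104 / 0.003465 (the normalizer cancels) = 1.4730.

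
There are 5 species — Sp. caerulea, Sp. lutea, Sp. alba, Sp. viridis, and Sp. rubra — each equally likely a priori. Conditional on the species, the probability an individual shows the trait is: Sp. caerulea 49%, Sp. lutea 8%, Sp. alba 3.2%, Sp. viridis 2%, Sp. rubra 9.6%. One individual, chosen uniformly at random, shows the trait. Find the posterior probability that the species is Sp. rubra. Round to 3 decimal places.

0.134

With a uniform prior (1/5 each), posterior ∝ likelihood:
  Sp. caerulea: 0.49
  Sp. lutea: 0.08
  Sp. alba: 0.032
  Sp. viridis: 0.02
  Sp. rubra: 0.096
Total = 0.718.
P(Sp. rubra | evidence) = 0.096 / 0.718 ≈ 0.134.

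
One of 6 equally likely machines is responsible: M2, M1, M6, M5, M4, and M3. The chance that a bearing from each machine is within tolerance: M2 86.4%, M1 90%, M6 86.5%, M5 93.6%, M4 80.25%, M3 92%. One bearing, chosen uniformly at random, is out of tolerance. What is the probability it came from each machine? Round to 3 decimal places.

M2 0.191, M1 0.140, M6 0.189, M5 0.090, M4 0.277, M3 0.112

Taking complements, P(oversize | each) = M2 0.136, M1 0.1, M6 0.135, M5 0.064, M4 0.1975, M3 0.08.
Since the prior is uniform, the posterior is proportional to the likelihood:
  M2: 0.136
  M1: 0.1
  M6: 0.135
  M5: 0.064
  M4: 0.1975
  M3: 0.08
Sum = 0.7125.
P(M2 | oversize) = 0.136/0.7125 ≈ 0.191
P(M1 | oversize) = 0.1/0.7125 ≈ 0.140
P(M6 | oversize) = 0.135/0.7125 ≈ 0.189
P(M5 | oversize) = 0.064/0.7125 ≈ 0.090
P(M4 | oversize) = 0.1975/0.7125 ≈ 0.277
P(M3 | oversize) = 0.08/0.7125 ≈ 0.112
(Check: 0.191+0.140+0.189+0.090+0.277+0.112 = 0.999.)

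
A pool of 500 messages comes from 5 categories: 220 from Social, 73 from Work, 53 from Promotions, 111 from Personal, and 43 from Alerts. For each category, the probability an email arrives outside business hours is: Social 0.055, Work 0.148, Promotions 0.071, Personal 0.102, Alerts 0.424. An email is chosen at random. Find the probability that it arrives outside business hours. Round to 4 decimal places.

0.1124

Compute prior × likelihood for every hypothesis:
  Social: 0.44 × 0.055 = 0.0242
  Work: 0.146 × 0.148 = 0.021608
  Promotions: 0.106 × 0.071 = 0.007526
  Personal: 0.222 × 0.102 = 0.022644
  Alerts: 0.086 × 0.424 = 0.036464
P(off-hours) = 0.0242 + 0.021608 + 0.007526 + 0.022644 + 0.036464 = 0.112442 → 0.1124.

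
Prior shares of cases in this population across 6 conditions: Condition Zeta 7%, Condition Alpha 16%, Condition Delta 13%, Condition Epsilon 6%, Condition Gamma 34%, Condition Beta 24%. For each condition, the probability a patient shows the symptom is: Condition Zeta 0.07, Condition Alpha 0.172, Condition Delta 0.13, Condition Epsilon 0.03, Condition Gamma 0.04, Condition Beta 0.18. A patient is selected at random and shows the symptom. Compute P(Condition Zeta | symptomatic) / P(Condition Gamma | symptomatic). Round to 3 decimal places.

0.360

Compute prior × likelihood for every hypothesis:
  Condition Zeta: 0.07 × 0.07 = 0.0049
  Condition Alpha: 0.16 × 0.172 = 0.02752
  Condition Delta: 0.13 × 0.13 = 0.0169
  Condition Epsilon: 0.06 × 0.03 = 0.0018
  Condition Gamma: 0.34 × 0.04 = 0.0136
  Condition Beta: 0.24 × 0.18 = 0.0432
Sum = 0.10792.
The ratio is 0.0049 / 0.0136 (the normalizer cancels) = 0.360.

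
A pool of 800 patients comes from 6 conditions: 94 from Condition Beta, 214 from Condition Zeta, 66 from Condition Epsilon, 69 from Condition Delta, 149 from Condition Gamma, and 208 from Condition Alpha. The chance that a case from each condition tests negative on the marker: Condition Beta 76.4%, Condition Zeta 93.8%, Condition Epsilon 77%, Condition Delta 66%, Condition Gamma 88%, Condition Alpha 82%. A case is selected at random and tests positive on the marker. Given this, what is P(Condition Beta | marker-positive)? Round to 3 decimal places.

0.171

Taking complements, P(marker-positive | each) = Condition Beta 0.236, Condition Zeta 0.062, Condition Epsilon 0.23, Condition Delta 0.34, Condition Gamma 0.12, Condition Alpha 0.18.
Unnormalized posteriors (prior × likelihood):
  Condition Beta: 0.1175 × 0.236 = 0.02773
  Condition Zeta: 0.2675 × 0.062 = 0.016585
  Condition Epsilon: 0.0825 × 0.23 = 0.018975
  Condition Delta: 0.08625 × 0.34 = 0.029325
  Condition Gamma: 0.18625 × 0.12 = 0.02235
  Condition Alpha: 0.26 × 0.18 = 0.0468
Sum = 0.161765.
P(Condition Beta | evidence) = 0.02773 / 0.161765 ≈ 0.171.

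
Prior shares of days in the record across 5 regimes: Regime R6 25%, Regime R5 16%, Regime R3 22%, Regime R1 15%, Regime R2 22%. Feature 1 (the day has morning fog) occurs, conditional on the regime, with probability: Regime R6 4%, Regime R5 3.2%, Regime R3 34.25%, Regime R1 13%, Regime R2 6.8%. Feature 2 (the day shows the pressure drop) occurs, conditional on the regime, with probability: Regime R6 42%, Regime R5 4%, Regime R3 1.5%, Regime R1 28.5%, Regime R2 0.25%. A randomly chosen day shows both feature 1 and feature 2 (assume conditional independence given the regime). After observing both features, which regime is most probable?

Regime R1

Prior × likelihood for each hypothesis:
  Regime R6: 0.25 × 0.04 × 0.42 = 0.0042
  Regime R5: 0.16 × 0.032 × 0.04 = 0.0002048
  Regime R3: 0.22 × 0.3425 × 0.015 = 0.00113025
  Regime R1: 0.15 × 0.13 × 0.285 = 0.0055575
  Regime R2: 0.22 × 0.068 × 0.0025 = 0.0000374
Sum = 0.01112995.
Largest term belongs to Regime R1, so Regime R1 is most probable.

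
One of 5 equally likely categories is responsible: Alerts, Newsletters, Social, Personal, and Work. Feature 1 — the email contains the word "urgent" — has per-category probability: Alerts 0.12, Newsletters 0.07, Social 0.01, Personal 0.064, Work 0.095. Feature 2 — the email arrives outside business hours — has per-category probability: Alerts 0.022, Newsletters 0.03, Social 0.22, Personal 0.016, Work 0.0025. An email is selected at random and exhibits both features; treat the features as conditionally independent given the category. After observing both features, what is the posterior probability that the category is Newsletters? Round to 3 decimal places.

0.256

With a uniform prior (1/5 each), posterior ∝ likelihood:
  Alerts: 0.12 × 0.022 = 0.00264
  Newsletters: 0.07 × 0.03 = 0.0021
  Social: 0.01 × 0.22 = 0.0022
  Personal: 0.064 × 0.016 = 0.001024
  Work: 0.095 × 0.0025 = 0.0002375
Normalizing constant = 0.0082015.
P(Newsletters | evidence) = 0.0021 / 0.0082015 ≈ 0.256.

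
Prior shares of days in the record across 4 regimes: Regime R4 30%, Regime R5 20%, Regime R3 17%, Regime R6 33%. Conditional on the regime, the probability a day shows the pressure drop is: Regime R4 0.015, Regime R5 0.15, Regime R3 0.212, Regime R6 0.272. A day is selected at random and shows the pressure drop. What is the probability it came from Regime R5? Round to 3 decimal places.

Compute prior × likelihood for every hypothesis:
  Regime R4: 0.3 × 0.015 = 0.0045
  Regime R5: 0.2 × 0.15 = 0.03
  Regime R3: 0.17 × 0.212 = 0.03604
  Regime R6: 0.33 × 0.272 = 0.08976
Total = 0.1603.
P(Regime R5 | evidence) = 0.03 / 0.1603 ≈ 0.187.

0.187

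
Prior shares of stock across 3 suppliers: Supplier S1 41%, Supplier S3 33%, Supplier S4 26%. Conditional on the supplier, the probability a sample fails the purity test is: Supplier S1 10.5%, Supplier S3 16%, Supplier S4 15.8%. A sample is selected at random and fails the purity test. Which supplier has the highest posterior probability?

Supplier S3

Prior × likelihood for each hypothesis:
  Supplier S1: 0.41 × 0.105 = 0.04305
  Supplier S3: 0.33 × 0.16 = 0.0528
  Supplier S4: 0.26 × 0.158 = 0.04108
Total = 0.13693.
Largest term belongs to Supplier S3, so Supplier S3 is most probable.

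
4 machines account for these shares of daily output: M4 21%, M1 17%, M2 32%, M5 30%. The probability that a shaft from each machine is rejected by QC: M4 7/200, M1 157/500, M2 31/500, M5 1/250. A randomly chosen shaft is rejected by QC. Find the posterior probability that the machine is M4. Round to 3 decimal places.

By Bayes' rule, posterior ∝ prior × likelihood:
  M4: 0.21 × 0.035 = 0.00735
  M1: 0.17 × 0.314 = 0.05338
  M2: 0.32 × 0.062 = 0.01984
  M5: 0.3 × 0.004 = 0.0012
Total = 0.08177.
P(M4 | evidence) = 0.00735 / 0.08177 ≈ 0.090.

0.090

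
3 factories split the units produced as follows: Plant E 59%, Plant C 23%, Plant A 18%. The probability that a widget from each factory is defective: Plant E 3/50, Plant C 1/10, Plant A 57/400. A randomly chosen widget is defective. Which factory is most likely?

Plant E

By Bayes' rule, posterior ∝ prior × likelihood:
  Plant E: 0.59 × 0.06 = 0.0354
  Plant C: 0.23 × 0.1 = 0.023
  Plant A: 0.18 × 0.1425 = 0.02565
Total = 0.08405.
Largest term belongs to Plant E, so Plant E is most probable.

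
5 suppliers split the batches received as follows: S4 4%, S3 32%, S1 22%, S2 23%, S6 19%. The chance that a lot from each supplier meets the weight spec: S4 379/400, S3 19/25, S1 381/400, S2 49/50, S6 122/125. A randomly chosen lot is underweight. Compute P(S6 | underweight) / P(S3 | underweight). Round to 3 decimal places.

0.059

Taking complements, P(underweight | each) = S4 0.0525, S3 0.24, S1 0.0475, S2 0.02, S6 0.024.
Prior × likelihood for each hypothesis:
  S4: 0.04 × 0.0525 = 0.0021
  S3: 0.32 × 0.24 = 0.0768
  S1: 0.22 × 0.0475 = 0.01045
  S2: 0.23 × 0.02 = 0.0046
  S6: 0.19 × 0.024 = 0.00456
Normalizing constant = 0.09851.
The ratio is 0.00456 / 0.0768 (the normalizer cancels) = 0.059.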